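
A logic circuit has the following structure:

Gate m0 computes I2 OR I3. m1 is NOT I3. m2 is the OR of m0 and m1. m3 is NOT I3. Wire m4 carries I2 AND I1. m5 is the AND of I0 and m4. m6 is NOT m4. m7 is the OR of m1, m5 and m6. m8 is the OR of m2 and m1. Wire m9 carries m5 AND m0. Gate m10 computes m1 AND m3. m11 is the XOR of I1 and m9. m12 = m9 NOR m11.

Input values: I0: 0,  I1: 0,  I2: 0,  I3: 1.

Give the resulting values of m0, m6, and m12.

m0 = I2 OR I3 = 0 OR 1 = 1
m4 = I2 AND I1 = 0 AND 0 = 0
m5 = I0 AND m4 = 0 AND 0 = 0
m6 = NOT m4 = NOT 0 = 1
m9 = m5 AND m0 = 0 AND 1 = 0
m11 = I1 XOR m9 = 0 XOR 0 = 0
m12 = m9 NOR m11 = 0 NOR 0 = 1

m0 = 1, m6 = 1, m12 = 1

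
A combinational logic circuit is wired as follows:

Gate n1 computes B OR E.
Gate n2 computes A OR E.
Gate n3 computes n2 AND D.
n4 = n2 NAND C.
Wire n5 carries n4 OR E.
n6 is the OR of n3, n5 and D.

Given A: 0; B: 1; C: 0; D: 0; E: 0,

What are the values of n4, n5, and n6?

n4 = 1, n5 = 1, n6 = 1

n2 = A OR E = 0 OR 0 = 0
n3 = n2 AND D = 0 AND 0 = 0
n4 = n2 NAND C = 0 NAND 0 = 1
n5 = n4 OR E = 1 OR 0 = 1
n6 = n3 OR n5 OR D = 0 OR 1 OR 0 = 1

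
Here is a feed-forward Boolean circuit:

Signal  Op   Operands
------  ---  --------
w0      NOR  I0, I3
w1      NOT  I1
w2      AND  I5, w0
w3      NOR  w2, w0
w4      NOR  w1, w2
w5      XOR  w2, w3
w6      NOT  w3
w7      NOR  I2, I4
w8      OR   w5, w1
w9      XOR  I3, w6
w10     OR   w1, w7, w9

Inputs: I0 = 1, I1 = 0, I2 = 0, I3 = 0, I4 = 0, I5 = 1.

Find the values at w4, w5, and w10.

w4 = 0, w5 = 1, w10 = 1

w0 = I0 NOR I3 = 1 NOR 0 = 0
w1 = NOT I1 = NOT 0 = 1
w2 = I5 AND w0 = 1 AND 0 = 0
w3 = w2 NOR w0 = 0 NOR 0 = 1
w4 = w1 NOR w2 = 1 NOR 0 = 0
w5 = w2 XOR w3 = 0 XOR 1 = 1
w6 = NOT w3 = NOT 1 = 0
w7 = I2 NOR I4 = 0 NOR 0 = 1
w9 = I3 XOR w6 = 0 XOR 0 = 0
w10 = w1 OR w7 OR w9 = 1 OR 1 OR 0 = 1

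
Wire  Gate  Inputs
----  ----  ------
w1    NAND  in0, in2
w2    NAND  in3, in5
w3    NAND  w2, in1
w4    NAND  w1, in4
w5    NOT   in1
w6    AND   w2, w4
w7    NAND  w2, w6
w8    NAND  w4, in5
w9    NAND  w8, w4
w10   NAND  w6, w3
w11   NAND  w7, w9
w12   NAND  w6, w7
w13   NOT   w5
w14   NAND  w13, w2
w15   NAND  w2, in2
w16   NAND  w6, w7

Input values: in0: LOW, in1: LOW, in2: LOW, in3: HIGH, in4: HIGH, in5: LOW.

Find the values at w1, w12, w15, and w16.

w1 = in0 NAND in2 = LOW NAND LOW = HIGH
w2 = in3 NAND in5 = HIGH NAND LOW = HIGH
w4 = w1 NAND in4 = HIGH NAND HIGH = LOW
w6 = w2 AND w4 = HIGH AND LOW = LOW
w7 = w2 NAND w6 = HIGH NAND LOW = HIGH
w12 = w6 NAND w7 = LOW NAND HIGH = HIGH
w15 = w2 NAND in2 = HIGH NAND LOW = HIGH
w16 = w6 NAND w7 = LOW NAND HIGH = HIGH

w1 = HIGH, w12 = HIGH, w15 = HIGH, w16 = HIGH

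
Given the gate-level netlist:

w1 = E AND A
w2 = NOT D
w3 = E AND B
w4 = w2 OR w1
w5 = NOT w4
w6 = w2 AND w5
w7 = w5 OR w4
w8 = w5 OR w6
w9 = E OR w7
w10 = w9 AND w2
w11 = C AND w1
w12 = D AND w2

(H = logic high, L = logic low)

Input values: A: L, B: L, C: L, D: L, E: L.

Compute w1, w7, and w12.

w1 = L; w7 = H; w12 = L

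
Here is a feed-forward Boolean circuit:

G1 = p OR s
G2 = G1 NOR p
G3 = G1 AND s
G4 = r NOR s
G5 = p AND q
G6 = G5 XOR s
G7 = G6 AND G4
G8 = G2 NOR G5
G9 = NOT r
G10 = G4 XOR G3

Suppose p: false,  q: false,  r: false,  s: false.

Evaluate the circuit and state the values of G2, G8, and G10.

G1 = p OR s = false OR false = false
G2 = G1 NOR p = false NOR false = true
G3 = G1 AND s = false AND false = false
G4 = r NOR s = false NOR false = true
G5 = p AND q = false AND false = false
G8 = G2 NOR G5 = true NOR false = false
G10 = G4 XOR G3 = true XOR false = true

G2 = true  G8 = false  G10 = true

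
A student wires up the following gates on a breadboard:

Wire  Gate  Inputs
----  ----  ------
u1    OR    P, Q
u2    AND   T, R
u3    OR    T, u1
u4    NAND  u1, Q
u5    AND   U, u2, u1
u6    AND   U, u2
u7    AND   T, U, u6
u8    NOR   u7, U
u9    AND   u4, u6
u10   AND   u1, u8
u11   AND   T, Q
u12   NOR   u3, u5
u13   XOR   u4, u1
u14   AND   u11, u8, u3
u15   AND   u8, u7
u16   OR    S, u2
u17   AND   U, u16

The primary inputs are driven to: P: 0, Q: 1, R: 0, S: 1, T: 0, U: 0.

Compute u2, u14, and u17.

u2 = 0, u14 = 0, u17 = 0

u1 = P OR Q = 0 OR 1 = 1
u2 = T AND R = 0 AND 0 = 0
u3 = T OR u1 = 0 OR 1 = 1
u6 = U AND u2 = 0 AND 0 = 0
u7 = T AND U AND u6 = 0 AND 0 AND 0 = 0
u8 = u7 NOR U = 0 NOR 0 = 1
u11 = T AND Q = 0 AND 1 = 0
u14 = u11 AND u8 AND u3 = 0 AND 1 AND 1 = 0
u16 = S OR u2 = 1 OR 0 = 1
u17 = U AND u16 = 0 AND 1 = 0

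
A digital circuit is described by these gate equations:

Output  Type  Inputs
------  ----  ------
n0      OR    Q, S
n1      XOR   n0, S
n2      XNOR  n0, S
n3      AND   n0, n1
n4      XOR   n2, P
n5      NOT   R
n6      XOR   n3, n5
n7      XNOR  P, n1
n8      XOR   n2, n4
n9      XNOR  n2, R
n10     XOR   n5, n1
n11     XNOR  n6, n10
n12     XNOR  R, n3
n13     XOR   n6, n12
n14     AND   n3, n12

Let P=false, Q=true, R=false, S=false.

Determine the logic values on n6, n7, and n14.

n6 = false  n7 = false  n14 = false

n0 = Q OR S = true OR false = true
n1 = n0 XOR S = true XOR false = true
n3 = n0 AND n1 = true AND true = true
n5 = NOT R = NOT false = true
n6 = n3 XOR n5 = true XOR true = false
n7 = P XNOR n1 = false XNOR true = false
n12 = R XNOR n3 = false XNOR true = false
n14 = n3 AND n12 = true AND false = false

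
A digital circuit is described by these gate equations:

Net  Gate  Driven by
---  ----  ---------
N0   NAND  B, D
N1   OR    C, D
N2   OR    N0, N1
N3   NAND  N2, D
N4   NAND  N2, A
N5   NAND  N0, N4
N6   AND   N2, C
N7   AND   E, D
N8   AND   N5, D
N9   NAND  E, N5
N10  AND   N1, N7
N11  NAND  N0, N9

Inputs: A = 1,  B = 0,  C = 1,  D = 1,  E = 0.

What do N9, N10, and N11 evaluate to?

N0 = B NAND D = 0 NAND 1 = 1
N1 = C OR D = 1 OR 1 = 1
N2 = N0 OR N1 = 1 OR 1 = 1
N4 = N2 NAND A = 1 NAND 1 = 0
N5 = N0 NAND N4 = 1 NAND 0 = 1
N7 = E AND D = 0 AND 1 = 0
N9 = E NAND N5 = 0 NAND 1 = 1
N10 = N1 AND N7 = 1 AND 0 = 0
N11 = N0 NAND N9 = 1 NAND 1 = 0

N9 = 1  N10 = 0  N11 = 0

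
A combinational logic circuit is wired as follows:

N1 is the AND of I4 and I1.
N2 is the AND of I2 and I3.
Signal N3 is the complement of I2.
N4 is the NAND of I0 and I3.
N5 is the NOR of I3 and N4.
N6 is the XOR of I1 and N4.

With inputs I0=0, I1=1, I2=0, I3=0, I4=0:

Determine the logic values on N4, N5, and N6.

N4 = 1, N5 = 0, N6 = 0

N4 = I0 NAND I3 = 0 NAND 0 = 1
N5 = I3 NOR N4 = 0 NOR 1 = 0
N6 = I1 XOR N4 = 1 XOR 1 = 0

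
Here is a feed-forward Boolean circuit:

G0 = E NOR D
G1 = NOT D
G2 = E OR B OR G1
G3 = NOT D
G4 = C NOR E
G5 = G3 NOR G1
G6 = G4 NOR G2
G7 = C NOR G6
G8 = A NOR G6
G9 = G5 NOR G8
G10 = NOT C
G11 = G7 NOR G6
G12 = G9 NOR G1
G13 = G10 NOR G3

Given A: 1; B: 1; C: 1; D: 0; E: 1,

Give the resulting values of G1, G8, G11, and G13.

G1 = NOT D = NOT 0 = 1
G2 = E OR B OR G1 = 1 OR 1 OR 1 = 1
G3 = NOT D = NOT 0 = 1
G4 = C NOR E = 1 NOR 1 = 0
G6 = G4 NOR G2 = 0 NOR 1 = 0
G7 = C NOR G6 = 1 NOR 0 = 0
G8 = A NOR G6 = 1 NOR 0 = 0
G10 = NOT C = NOT 1 = 0
G11 = G7 NOR G6 = 0 NOR 0 = 1
G13 = G10 NOR G3 = 0 NOR 1 = 0

G1 = 1; G8 = 0; G11 = 1; G13 = 0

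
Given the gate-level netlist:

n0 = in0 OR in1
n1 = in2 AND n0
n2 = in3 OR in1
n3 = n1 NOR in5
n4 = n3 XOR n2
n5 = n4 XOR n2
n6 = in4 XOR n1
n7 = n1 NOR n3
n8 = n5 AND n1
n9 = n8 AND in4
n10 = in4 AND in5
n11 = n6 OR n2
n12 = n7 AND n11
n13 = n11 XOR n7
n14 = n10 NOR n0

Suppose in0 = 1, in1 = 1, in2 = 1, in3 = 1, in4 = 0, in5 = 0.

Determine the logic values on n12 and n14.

n12 = 0; n14 = 0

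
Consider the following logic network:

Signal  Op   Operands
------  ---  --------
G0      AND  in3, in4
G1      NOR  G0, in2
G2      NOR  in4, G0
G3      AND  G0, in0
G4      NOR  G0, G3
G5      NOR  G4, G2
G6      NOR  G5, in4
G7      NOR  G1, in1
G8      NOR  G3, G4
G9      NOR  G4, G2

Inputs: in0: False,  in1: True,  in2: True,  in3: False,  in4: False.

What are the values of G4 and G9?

G0 = in3 AND in4 = False AND False = False
G2 = in4 NOR G0 = False NOR False = True
G3 = G0 AND in0 = False AND False = False
G4 = G0 NOR G3 = False NOR False = True
G9 = G4 NOR G2 = True NOR True = False

G4 = True  G9 = False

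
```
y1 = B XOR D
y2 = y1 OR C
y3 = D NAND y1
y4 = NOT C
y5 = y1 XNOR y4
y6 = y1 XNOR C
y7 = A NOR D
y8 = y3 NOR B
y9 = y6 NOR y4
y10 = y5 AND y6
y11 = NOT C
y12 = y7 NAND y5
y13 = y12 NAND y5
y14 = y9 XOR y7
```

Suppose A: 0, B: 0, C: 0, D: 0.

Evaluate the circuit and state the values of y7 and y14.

y1 = B XOR D = 0 XOR 0 = 0
y4 = NOT C = NOT 0 = 1
y6 = y1 XNOR C = 0 XNOR 0 = 1
y7 = A NOR D = 0 NOR 0 = 1
y9 = y6 NOR y4 = 1 NOR 1 = 0
y14 = y9 XOR y7 = 0 XOR 1 = 1

y7 = 1; y14 = 1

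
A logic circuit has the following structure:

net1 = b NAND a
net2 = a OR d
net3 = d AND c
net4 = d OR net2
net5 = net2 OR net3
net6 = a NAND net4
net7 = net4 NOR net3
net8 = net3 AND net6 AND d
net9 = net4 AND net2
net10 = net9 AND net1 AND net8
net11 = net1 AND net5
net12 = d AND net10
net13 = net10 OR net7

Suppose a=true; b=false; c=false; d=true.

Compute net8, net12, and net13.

net1 = b NAND a = false NAND true = true
net2 = a OR d = true OR true = true
net3 = d AND c = true AND false = false
net4 = d OR net2 = true OR true = true
net6 = a NAND net4 = true NAND true = false
net7 = net4 NOR net3 = true NOR false = false
net8 = net3 AND net6 AND d = false AND false AND true = false
net9 = net4 AND net2 = true AND true = true
net10 = net9 AND net1 AND net8 = true AND true AND false = false
net12 = d AND net10 = true AND false = false
net13 = net10 OR net7 = false OR false = false

net8 = false; net12 = false; net13 = false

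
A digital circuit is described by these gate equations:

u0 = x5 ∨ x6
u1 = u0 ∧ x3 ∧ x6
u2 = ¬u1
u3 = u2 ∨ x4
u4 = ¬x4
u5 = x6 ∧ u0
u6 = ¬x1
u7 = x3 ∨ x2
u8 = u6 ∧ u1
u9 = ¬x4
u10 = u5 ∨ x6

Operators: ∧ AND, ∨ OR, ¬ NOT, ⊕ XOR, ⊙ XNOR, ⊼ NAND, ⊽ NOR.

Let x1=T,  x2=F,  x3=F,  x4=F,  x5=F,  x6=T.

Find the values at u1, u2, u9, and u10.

u1 = F, u2 = T, u9 = T, u10 = T

u0 = x5 OR x6 = F OR T = T
u1 = u0 AND x3 AND x6 = T AND F AND T = F
u2 = NOT u1 = NOT F = T
u5 = x6 AND u0 = T AND T = T
u9 = NOT x4 = NOT F = T
u10 = u5 OR x6 = T OR T = T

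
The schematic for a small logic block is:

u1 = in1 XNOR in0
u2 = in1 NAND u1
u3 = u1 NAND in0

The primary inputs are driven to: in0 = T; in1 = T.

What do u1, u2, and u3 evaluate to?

u1 = T, u2 = F, u3 = F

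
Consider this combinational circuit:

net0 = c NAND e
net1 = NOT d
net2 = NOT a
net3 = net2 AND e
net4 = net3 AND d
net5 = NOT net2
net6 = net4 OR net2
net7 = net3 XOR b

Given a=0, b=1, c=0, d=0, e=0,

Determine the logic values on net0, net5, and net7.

net0 = c NAND e = 0 NAND 0 = 1
net2 = NOT a = NOT 0 = 1
net3 = net2 AND e = 1 AND 0 = 0
net5 = NOT net2 = NOT 1 = 0
net7 = net3 XOR b = 0 XOR 1 = 1

net0 = 1, net5 = 0, net7 = 1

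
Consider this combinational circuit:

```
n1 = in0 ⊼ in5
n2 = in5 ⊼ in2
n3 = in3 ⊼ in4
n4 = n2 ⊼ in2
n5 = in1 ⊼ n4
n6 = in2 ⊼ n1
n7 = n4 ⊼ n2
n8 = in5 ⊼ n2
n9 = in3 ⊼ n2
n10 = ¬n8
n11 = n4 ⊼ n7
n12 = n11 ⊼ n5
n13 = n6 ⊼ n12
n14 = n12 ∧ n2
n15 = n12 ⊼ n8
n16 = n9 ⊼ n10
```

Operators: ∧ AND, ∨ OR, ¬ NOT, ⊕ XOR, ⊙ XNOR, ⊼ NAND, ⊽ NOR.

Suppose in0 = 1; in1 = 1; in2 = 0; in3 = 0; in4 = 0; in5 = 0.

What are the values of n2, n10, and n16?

n2 = in5 NAND in2 = 0 NAND 0 = 1
n8 = in5 NAND n2 = 0 NAND 1 = 1
n9 = in3 NAND n2 = 0 NAND 1 = 1
n10 = NOT n8 = NOT 1 = 0
n16 = n9 NAND n10 = 1 NAND 0 = 1

n2 = 1  n10 = 0  n16 = 1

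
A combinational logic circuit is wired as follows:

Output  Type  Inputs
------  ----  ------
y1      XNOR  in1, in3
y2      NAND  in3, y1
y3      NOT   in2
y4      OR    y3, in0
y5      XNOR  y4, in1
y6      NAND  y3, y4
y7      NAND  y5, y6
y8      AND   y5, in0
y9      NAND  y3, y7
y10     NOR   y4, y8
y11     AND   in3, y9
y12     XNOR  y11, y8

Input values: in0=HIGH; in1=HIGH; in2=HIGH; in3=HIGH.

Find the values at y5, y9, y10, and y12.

y3 = NOT in2 = NOT HIGH = LOW
y4 = y3 OR in0 = LOW OR HIGH = HIGH
y5 = y4 XNOR in1 = HIGH XNOR HIGH = HIGH
y6 = y3 NAND y4 = LOW NAND HIGH = HIGH
y7 = y5 NAND y6 = HIGH NAND HIGH = LOW
y8 = y5 AND in0 = HIGH AND HIGH = HIGH
y9 = y3 NAND y7 = LOW NAND LOW = HIGH
y10 = y4 NOR y8 = HIGH NOR HIGH = LOW
y11 = in3 AND y9 = HIGH AND HIGH = HIGH
y12 = y11 XNOR y8 = HIGH XNOR HIGH = HIGH

y5 = HIGH, y9 = HIGH, y10 = LOW, y12 = HIGH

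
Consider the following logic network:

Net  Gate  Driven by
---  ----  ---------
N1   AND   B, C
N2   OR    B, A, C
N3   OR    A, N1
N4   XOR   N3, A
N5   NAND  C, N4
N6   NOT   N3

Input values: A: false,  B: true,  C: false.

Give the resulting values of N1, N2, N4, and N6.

N1 = false, N2 = true, N4 = false, N6 = true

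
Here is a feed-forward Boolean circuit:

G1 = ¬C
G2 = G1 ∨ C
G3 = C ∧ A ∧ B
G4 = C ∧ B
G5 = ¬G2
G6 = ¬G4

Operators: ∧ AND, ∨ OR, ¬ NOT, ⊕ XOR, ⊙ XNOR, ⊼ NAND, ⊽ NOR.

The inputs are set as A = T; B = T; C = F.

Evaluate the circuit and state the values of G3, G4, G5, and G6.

G1 = NOT C = NOT F = T
G2 = G1 OR C = T OR F = T
G3 = C AND A AND B = F AND T AND T = F
G4 = C AND B = F AND T = F
G5 = NOT G2 = NOT T = F
G6 = NOT G4 = NOT F = T

G3 = F  G4 = F  G5 = F  G6 = T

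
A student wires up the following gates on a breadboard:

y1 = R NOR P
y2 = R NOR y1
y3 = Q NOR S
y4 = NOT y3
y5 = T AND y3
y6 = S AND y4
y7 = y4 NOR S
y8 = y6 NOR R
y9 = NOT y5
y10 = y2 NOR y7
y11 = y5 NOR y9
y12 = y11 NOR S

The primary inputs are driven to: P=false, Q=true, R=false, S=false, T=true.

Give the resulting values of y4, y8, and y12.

y4 = true  y8 = true  y12 = true

y3 = Q NOR S = true NOR false = false
y4 = NOT y3 = NOT false = true
y5 = T AND y3 = true AND false = false
y6 = S AND y4 = false AND true = false
y8 = y6 NOR R = false NOR false = true
y9 = NOT y5 = NOT false = true
y11 = y5 NOR y9 = false NOR true = false
y12 = y11 NOR S = false NOR false = true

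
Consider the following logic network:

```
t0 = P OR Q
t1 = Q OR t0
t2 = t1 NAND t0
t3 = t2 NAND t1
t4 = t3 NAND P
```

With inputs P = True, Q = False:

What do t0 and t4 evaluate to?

t0 = P OR Q = True OR False = True
t1 = Q OR t0 = False OR True = True
t2 = t1 NAND t0 = True NAND True = False
t3 = t2 NAND t1 = False NAND True = True
t4 = t3 NAND P = True NAND True = False

t0 = True, t4 = False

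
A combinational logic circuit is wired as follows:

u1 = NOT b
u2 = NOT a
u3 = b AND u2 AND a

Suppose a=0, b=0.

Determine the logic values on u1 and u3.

u1 = NOT b = NOT 0 = 1
u2 = NOT a = NOT 0 = 1
u3 = b AND u2 AND a = 0 AND 1 AND 0 = 0

u1 = 1, u3 = 0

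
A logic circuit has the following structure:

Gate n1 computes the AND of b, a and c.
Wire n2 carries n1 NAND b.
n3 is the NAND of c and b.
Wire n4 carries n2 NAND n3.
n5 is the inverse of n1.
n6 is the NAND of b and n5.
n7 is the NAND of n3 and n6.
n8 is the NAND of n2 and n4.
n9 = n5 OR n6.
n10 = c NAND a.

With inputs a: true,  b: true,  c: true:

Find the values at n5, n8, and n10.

n1 = b AND a AND c = true AND true AND true = true
n2 = n1 NAND b = true NAND true = false
n3 = c NAND b = true NAND true = false
n4 = n2 NAND n3 = false NAND false = true
n5 = NOT n1 = NOT true = false
n8 = n2 NAND n4 = false NAND true = true
n10 = c NAND a = true NAND true = false

n5 = false, n8 = true, n10 = false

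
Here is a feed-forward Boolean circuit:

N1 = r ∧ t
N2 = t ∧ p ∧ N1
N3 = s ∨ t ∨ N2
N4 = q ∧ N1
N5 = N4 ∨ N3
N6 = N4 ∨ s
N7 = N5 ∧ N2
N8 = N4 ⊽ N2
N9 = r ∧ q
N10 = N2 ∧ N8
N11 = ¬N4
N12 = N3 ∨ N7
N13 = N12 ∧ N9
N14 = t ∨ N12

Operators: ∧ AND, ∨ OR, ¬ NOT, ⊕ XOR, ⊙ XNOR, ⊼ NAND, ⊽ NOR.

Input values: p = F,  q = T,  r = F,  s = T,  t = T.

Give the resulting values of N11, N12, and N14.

N1 = r AND t = F AND T = F
N2 = t AND p AND N1 = T AND F AND F = F
N3 = s OR t OR N2 = T OR T OR F = T
N4 = q AND N1 = T AND F = F
N5 = N4 OR N3 = F OR T = T
N7 = N5 AND N2 = T AND F = F
N11 = NOT N4 = NOT F = T
N12 = N3 OR N7 = T OR F = T
N14 = t OR N12 = T OR T = T

N11 = T  N12 = T  N14 = T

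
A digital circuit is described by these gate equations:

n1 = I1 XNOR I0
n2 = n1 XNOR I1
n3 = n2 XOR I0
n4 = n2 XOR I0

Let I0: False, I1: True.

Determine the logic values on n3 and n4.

n1 = I1 XNOR I0 = True XNOR False = False
n2 = n1 XNOR I1 = False XNOR True = False
n3 = n2 XOR I0 = False XOR False = False
n4 = n2 XOR I0 = False XOR False = False

n3 = False, n4 = False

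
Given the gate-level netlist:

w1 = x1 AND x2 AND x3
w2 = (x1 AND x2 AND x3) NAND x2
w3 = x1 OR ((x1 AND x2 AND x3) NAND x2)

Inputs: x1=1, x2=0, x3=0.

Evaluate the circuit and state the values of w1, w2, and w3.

w1 = 1 AND 0 AND 0 = 0
w2 = (1 AND 0 AND 0) NAND 0 = 1
w3 = 1 OR ((1 AND 0 AND 0) NAND 0) = 1

w1 = 0  w2 = 1  w3 = 1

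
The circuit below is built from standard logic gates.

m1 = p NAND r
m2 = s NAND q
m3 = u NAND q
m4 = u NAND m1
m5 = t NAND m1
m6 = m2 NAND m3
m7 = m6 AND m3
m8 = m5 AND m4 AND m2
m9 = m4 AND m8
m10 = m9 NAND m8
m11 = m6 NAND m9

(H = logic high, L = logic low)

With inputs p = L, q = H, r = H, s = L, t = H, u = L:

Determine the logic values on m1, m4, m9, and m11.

m1 = H, m4 = H, m9 = L, m11 = H

m1 = p NAND r = L NAND H = H
m2 = s NAND q = L NAND H = H
m3 = u NAND q = L NAND H = H
m4 = u NAND m1 = L NAND H = H
m5 = t NAND m1 = H NAND H = L
m6 = m2 NAND m3 = H NAND H = L
m8 = m5 AND m4 AND m2 = L AND H AND H = L
m9 = m4 AND m8 = H AND L = L
m11 = m6 NAND m9 = L NAND L = H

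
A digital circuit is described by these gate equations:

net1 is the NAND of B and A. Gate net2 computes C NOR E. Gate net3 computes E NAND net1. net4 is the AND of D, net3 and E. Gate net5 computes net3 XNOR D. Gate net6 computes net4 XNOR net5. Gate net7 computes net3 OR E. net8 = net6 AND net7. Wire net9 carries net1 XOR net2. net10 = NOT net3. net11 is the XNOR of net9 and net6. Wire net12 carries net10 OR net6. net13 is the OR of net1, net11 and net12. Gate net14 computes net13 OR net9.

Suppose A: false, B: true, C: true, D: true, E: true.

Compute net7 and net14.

net7 = true, net14 = true

net1 = B NAND A = true NAND false = true
net2 = C NOR E = true NOR true = false
net3 = E NAND net1 = true NAND true = false
net4 = D AND net3 AND E = true AND false AND true = false
net5 = net3 XNOR D = false XNOR true = false
net6 = net4 XNOR net5 = false XNOR false = true
net7 = net3 OR E = false OR true = true
net9 = net1 XOR net2 = true XOR false = true
net10 = NOT net3 = NOT false = true
net11 = net9 XNOR net6 = true XNOR true = true
net12 = net10 OR net6 = true OR true = true
net13 = net1 OR net11 OR net12 = true OR true OR true = true
net14 = net13 OR net9 = true OR true = true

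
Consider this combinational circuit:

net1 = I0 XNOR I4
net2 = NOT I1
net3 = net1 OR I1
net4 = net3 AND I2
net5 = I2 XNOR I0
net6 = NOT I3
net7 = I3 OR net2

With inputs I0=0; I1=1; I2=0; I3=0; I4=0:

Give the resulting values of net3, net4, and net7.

net3 = 1, net4 = 0, net7 = 0

net1 = I0 XNOR I4 = 0 XNOR 0 = 1
net2 = NOT I1 = NOT 1 = 0
net3 = net1 OR I1 = 1 OR 1 = 1
net4 = net3 AND I2 = 1 AND 0 = 0
net7 = I3 OR net2 = 0 OR 0 = 0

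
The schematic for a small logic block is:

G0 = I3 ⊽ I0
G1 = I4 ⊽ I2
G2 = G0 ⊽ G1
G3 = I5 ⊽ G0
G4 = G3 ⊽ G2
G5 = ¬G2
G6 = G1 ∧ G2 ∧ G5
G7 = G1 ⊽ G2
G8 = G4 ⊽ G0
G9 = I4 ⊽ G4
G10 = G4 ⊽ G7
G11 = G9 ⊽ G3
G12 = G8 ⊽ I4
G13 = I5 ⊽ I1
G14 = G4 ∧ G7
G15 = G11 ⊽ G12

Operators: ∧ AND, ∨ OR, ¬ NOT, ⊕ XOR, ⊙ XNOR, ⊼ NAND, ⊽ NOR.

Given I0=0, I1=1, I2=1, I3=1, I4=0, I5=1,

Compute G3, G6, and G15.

G3 = 0, G6 = 0, G15 = 1

G0 = I3 NOR I0 = 1 NOR 0 = 0
G1 = I4 NOR I2 = 0 NOR 1 = 0
G2 = G0 NOR G1 = 0 NOR 0 = 1
G3 = I5 NOR G0 = 1 NOR 0 = 0
G4 = G3 NOR G2 = 0 NOR 1 = 0
G5 = NOT G2 = NOT 1 = 0
G6 = G1 AND G2 AND G5 = 0 AND 1 AND 0 = 0
G8 = G4 NOR G0 = 0 NOR 0 = 1
G9 = I4 NOR G4 = 0 NOR 0 = 1
G11 = G9 NOR G3 = 1 NOR 0 = 0
G12 = G8 NOR I4 = 1 NOR 0 = 0
G15 = G11 NOR G12 = 0 NOR 0 = 1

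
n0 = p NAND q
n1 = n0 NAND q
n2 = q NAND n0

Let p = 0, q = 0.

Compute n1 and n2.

n0 = p NAND q = 0 NAND 0 = 1
n1 = n0 NAND q = 1 NAND 0 = 1
n2 = q NAND n0 = 0 NAND 1 = 1

n1 = 1, n2 = 1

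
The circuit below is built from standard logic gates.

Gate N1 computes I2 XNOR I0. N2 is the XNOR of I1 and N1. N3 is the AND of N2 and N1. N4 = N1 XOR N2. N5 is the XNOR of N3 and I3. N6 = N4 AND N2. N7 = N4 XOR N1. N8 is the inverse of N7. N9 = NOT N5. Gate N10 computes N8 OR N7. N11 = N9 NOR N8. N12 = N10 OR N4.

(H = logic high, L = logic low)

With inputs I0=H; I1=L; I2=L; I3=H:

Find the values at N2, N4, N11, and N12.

N1 = I2 XNOR I0 = L XNOR H = L
N2 = I1 XNOR N1 = L XNOR L = H
N3 = N2 AND N1 = H AND L = L
N4 = N1 XOR N2 = L XOR H = H
N5 = N3 XNOR I3 = L XNOR H = L
N7 = N4 XOR N1 = H XOR L = H
N8 = NOT N7 = NOT H = L
N9 = NOT N5 = NOT L = H
N10 = N8 OR N7 = L OR H = H
N11 = N9 NOR N8 = H NOR L = L
N12 = N10 OR N4 = H OR H = H

N2 = H; N4 = H; N11 = L; N12 = H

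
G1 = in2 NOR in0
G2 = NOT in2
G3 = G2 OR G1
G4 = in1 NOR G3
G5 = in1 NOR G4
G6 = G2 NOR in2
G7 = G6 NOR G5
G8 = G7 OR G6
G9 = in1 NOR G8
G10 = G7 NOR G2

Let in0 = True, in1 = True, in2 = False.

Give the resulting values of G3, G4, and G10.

G3 = True  G4 = False  G10 = False

G1 = in2 NOR in0 = False NOR True = False
G2 = NOT in2 = NOT False = True
G3 = G2 OR G1 = True OR False = True
G4 = in1 NOR G3 = True NOR True = False
G5 = in1 NOR G4 = True NOR False = False
G6 = G2 NOR in2 = True NOR False = False
G7 = G6 NOR G5 = False NOR False = True
G10 = G7 NOR G2 = True NOR True = False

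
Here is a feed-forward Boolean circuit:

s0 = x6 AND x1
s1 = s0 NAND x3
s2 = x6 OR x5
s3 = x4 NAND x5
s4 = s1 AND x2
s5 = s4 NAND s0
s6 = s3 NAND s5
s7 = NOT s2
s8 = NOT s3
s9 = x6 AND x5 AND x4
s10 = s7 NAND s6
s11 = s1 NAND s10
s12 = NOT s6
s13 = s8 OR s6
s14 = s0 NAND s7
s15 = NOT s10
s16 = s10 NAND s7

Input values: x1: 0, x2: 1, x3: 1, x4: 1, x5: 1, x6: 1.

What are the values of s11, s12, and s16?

s11 = 0  s12 = 0  s16 = 1

s0 = x6 AND x1 = 1 AND 0 = 0
s1 = s0 NAND x3 = 0 NAND 1 = 1
s2 = x6 OR x5 = 1 OR 1 = 1
s3 = x4 NAND x5 = 1 NAND 1 = 0
s4 = s1 AND x2 = 1 AND 1 = 1
s5 = s4 NAND s0 = 1 NAND 0 = 1
s6 = s3 NAND s5 = 0 NAND 1 = 1
s7 = NOT s2 = NOT 1 = 0
s10 = s7 NAND s6 = 0 NAND 1 = 1
s11 = s1 NAND s10 = 1 NAND 1 = 0
s12 = NOT s6 = NOT 1 = 0
s16 = s10 NAND s7 = 1 NAND 0 = 1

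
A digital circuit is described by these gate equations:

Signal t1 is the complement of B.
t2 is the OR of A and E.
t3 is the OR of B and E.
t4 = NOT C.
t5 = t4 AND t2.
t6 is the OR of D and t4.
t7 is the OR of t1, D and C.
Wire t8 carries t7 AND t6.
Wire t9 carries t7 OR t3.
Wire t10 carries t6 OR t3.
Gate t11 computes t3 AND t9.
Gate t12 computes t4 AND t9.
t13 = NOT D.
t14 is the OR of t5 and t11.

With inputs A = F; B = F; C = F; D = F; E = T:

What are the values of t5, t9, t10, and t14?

t1 = NOT B = NOT F = T
t2 = A OR E = F OR T = T
t3 = B OR E = F OR T = T
t4 = NOT C = NOT F = T
t5 = t4 AND t2 = T AND T = T
t6 = D OR t4 = F OR T = T
t7 = t1 OR D OR C = T OR F OR F = T
t9 = t7 OR t3 = T OR T = T
t10 = t6 OR t3 = T OR T = T
t11 = t3 AND t9 = T AND T = T
t14 = t5 OR t11 = T OR T = T

t5 = T; t9 = T; t10 = T; t14 = T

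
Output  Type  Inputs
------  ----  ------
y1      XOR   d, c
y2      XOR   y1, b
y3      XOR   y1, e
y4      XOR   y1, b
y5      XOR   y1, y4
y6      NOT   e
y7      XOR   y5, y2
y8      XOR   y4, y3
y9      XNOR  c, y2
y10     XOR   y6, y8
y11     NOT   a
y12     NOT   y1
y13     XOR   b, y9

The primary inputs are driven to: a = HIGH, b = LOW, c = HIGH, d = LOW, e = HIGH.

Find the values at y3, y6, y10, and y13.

y3 = LOW, y6 = LOW, y10 = HIGH, y13 = HIGH

y1 = d XOR c = LOW XOR HIGH = HIGH
y2 = y1 XOR b = HIGH XOR LOW = HIGH
y3 = y1 XOR e = HIGH XOR HIGH = LOW
y4 = y1 XOR b = HIGH XOR LOW = HIGH
y6 = NOT e = NOT HIGH = LOW
y8 = y4 XOR y3 = HIGH XOR LOW = HIGH
y9 = c XNOR y2 = HIGH XNOR HIGH = HIGH
y10 = y6 XOR y8 = LOW XOR HIGH = HIGH
y13 = b XOR y9 = LOW XOR HIGH = HIGH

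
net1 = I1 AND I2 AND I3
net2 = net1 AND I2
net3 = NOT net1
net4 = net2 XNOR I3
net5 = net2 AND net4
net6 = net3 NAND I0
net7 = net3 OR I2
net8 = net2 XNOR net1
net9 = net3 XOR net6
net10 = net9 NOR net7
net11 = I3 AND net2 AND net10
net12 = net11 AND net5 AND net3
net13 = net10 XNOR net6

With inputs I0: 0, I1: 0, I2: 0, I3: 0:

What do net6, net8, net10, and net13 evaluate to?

net6 = 1; net8 = 1; net10 = 0; net13 = 0

net1 = I1 AND I2 AND I3 = 0 AND 0 AND 0 = 0
net2 = net1 AND I2 = 0 AND 0 = 0
net3 = NOT net1 = NOT 0 = 1
net6 = net3 NAND I0 = 1 NAND 0 = 1
net7 = net3 OR I2 = 1 OR 0 = 1
net8 = net2 XNOR net1 = 0 XNOR 0 = 1
net9 = net3 XOR net6 = 1 XOR 1 = 0
net10 = net9 NOR net7 = 0 NOR 1 = 0
net13 = net10 XNOR net6 = 0 XNOR 1 = 0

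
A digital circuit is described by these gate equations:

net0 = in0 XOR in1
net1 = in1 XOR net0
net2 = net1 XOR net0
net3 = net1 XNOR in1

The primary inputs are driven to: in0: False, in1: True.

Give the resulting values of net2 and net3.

net0 = in0 XOR in1 = False XOR True = True
net1 = in1 XOR net0 = True XOR True = False
net2 = net1 XOR net0 = False XOR True = True
net3 = net1 XNOR in1 = False XNOR True = False

net2 = True  net3 = False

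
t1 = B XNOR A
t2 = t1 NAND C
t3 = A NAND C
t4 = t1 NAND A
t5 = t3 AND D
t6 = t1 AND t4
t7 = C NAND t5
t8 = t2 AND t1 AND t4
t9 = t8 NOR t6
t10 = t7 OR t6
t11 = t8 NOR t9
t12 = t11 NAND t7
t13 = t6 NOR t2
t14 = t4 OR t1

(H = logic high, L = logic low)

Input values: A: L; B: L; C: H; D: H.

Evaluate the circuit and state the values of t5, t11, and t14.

t5 = H, t11 = H, t14 = H

t1 = B XNOR A = L XNOR L = H
t2 = t1 NAND C = H NAND H = L
t3 = A NAND C = L NAND H = H
t4 = t1 NAND A = H NAND L = H
t5 = t3 AND D = H AND H = H
t6 = t1 AND t4 = H AND H = H
t8 = t2 AND t1 AND t4 = L AND H AND H = L
t9 = t8 NOR t6 = L NOR H = L
t11 = t8 NOR t9 = L NOR L = H
t14 = t4 OR t1 = H OR H = H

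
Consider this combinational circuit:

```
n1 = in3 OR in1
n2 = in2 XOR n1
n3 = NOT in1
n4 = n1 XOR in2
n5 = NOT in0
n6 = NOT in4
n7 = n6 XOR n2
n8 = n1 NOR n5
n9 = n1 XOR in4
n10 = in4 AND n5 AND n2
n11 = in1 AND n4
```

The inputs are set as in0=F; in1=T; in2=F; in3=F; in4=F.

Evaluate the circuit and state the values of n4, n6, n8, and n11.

n1 = in3 OR in1 = F OR T = T
n4 = n1 XOR in2 = T XOR F = T
n5 = NOT in0 = NOT F = T
n6 = NOT in4 = NOT F = T
n8 = n1 NOR n5 = T NOR T = F
n11 = in1 AND n4 = T AND T = T

n4 = T  n6 = T  n8 = F  n11 = T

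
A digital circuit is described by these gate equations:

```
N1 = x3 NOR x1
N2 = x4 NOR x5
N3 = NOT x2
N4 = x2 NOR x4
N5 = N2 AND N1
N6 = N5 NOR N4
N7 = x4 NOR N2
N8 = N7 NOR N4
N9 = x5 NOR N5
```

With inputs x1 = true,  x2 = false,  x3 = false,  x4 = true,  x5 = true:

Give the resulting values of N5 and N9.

N5 = false, N9 = false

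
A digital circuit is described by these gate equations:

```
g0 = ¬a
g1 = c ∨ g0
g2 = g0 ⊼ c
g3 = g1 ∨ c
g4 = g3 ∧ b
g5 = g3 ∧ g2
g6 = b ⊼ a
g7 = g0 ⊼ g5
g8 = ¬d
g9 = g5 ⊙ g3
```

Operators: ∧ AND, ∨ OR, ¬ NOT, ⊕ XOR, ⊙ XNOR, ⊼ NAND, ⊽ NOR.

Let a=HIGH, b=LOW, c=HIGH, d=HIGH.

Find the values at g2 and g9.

g0 = NOT a = NOT HIGH = LOW
g1 = c OR g0 = HIGH OR LOW = HIGH
g2 = g0 NAND c = LOW NAND HIGH = HIGH
g3 = g1 OR c = HIGH OR HIGH = HIGH
g5 = g3 AND g2 = HIGH AND HIGH = HIGH
g9 = g5 XNOR g3 = HIGH XNOR HIGH = HIGH

g2 = HIGH  g9 = HIGH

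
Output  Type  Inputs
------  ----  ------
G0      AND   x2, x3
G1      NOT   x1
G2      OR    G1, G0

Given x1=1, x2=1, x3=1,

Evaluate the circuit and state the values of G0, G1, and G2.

G0 = x2 AND x3 = 1 AND 1 = 1
G1 = NOT x1 = NOT 1 = 0
G2 = G1 OR G0 = 0 OR 1 = 1

G0 = 1, G1 = 0, G2 = 1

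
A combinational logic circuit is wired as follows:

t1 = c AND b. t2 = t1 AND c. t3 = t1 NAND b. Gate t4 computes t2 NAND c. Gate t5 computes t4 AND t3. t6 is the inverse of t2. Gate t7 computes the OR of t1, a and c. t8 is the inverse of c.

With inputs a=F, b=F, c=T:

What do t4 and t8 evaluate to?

t4 = T, t8 = F

t1 = c AND b = T AND F = F
t2 = t1 AND c = F AND T = F
t4 = t2 NAND c = F NAND T = T
t8 = NOT c = NOT T = F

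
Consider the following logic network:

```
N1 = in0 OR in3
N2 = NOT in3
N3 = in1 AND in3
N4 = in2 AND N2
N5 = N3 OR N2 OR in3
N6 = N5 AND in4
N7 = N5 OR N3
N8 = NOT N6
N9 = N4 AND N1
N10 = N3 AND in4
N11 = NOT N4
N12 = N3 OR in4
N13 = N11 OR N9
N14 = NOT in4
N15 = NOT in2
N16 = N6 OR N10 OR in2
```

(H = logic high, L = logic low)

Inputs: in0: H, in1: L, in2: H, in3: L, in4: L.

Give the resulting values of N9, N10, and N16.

N1 = in0 OR in3 = H OR L = H
N2 = NOT in3 = NOT L = H
N3 = in1 AND in3 = L AND L = L
N4 = in2 AND N2 = H AND H = H
N5 = N3 OR N2 OR in3 = L OR H OR L = H
N6 = N5 AND in4 = H AND L = L
N9 = N4 AND N1 = H AND H = H
N10 = N3 AND in4 = L AND L = L
N16 = N6 OR N10 OR in2 = L OR L OR H = H

N9 = H, N10 = L, N16 = H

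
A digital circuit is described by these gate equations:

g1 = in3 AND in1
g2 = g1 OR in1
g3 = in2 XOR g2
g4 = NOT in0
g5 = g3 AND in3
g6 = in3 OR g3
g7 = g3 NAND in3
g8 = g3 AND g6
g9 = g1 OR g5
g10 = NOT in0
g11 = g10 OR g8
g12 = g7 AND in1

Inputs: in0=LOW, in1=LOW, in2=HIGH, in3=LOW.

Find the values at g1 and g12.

g1 = in3 AND in1 = LOW AND LOW = LOW
g2 = g1 OR in1 = LOW OR LOW = LOW
g3 = in2 XOR g2 = HIGH XOR LOW = HIGH
g7 = g3 NAND in3 = HIGH NAND LOW = HIGH
g12 = g7 AND in1 = HIGH AND LOW = LOW

g1 = LOW  g12 = LOW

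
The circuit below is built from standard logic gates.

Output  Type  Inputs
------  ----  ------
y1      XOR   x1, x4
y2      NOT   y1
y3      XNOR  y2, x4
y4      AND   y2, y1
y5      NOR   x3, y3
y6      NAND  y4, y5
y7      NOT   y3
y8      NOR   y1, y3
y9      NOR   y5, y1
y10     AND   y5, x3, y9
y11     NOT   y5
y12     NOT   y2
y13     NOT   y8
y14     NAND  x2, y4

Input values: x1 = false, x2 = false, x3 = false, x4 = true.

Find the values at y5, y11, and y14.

y1 = x1 XOR x4 = false XOR true = true
y2 = NOT y1 = NOT true = false
y3 = y2 XNOR x4 = false XNOR true = false
y4 = y2 AND y1 = false AND true = false
y5 = x3 NOR y3 = false NOR false = true
y11 = NOT y5 = NOT true = false
y14 = x2 NAND y4 = false NAND false = true

y5 = true, y11 = false, y14 = true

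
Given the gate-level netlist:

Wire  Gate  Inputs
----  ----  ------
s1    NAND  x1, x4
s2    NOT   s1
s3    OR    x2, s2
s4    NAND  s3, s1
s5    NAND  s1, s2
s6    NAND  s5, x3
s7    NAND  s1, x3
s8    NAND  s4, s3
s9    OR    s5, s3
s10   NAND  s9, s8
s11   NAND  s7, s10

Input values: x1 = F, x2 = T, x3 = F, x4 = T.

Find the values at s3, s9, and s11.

s3 = T, s9 = T, s11 = T

s1 = x1 NAND x4 = F NAND T = T
s2 = NOT s1 = NOT T = F
s3 = x2 OR s2 = T OR F = T
s4 = s3 NAND s1 = T NAND T = F
s5 = s1 NAND s2 = T NAND F = T
s7 = s1 NAND x3 = T NAND F = T
s8 = s4 NAND s3 = F NAND T = T
s9 = s5 OR s3 = T OR T = T
s10 = s9 NAND s8 = T NAND T = F
s11 = s7 NAND s10 = T NAND F = T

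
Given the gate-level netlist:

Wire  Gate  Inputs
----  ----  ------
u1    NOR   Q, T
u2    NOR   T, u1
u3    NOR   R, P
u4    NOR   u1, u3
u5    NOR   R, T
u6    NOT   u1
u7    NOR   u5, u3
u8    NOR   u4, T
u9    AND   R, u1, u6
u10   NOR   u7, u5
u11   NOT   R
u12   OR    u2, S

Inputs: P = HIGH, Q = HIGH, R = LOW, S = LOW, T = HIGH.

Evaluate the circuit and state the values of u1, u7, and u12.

u1 = LOW  u7 = HIGH  u12 = LOW

u1 = Q NOR T = HIGH NOR HIGH = LOW
u2 = T NOR u1 = HIGH NOR LOW = LOW
u3 = R NOR P = LOW NOR HIGH = LOW
u5 = R NOR T = LOW NOR HIGH = LOW
u7 = u5 NOR u3 = LOW NOR LOW = HIGH
u12 = u2 OR S = LOW OR LOW = LOW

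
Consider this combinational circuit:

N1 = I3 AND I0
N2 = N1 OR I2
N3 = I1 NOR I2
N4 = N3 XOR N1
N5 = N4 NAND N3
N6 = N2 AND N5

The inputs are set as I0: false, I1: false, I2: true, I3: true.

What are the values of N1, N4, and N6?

N1 = I3 AND I0 = true AND false = false
N2 = N1 OR I2 = false OR true = true
N3 = I1 NOR I2 = false NOR true = false
N4 = N3 XOR N1 = false XOR false = false
N5 = N4 NAND N3 = false NAND false = true
N6 = N2 AND N5 = true AND true = true

N1 = false  N4 = false  N6 = true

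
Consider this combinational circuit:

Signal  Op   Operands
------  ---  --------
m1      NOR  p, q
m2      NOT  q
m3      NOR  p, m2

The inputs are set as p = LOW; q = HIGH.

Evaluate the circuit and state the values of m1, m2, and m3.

m1 = LOW; m2 = LOW; m3 = HIGH

m1 = p NOR q = LOW NOR HIGH = LOW
m2 = NOT q = NOT HIGH = LOW
m3 = p NOR m2 = LOW NOR LOW = HIGH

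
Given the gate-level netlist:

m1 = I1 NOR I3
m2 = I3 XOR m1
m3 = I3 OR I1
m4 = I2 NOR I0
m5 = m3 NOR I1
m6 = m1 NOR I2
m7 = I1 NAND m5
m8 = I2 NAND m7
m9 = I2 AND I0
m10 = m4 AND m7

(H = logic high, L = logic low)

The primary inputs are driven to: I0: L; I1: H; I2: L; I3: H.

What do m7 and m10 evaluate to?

m3 = I3 OR I1 = H OR H = H
m4 = I2 NOR I0 = L NOR L = H
m5 = m3 NOR I1 = H NOR H = L
m7 = I1 NAND m5 = H NAND L = H
m10 = m4 AND m7 = H AND H = H

m7 = H; m10 = H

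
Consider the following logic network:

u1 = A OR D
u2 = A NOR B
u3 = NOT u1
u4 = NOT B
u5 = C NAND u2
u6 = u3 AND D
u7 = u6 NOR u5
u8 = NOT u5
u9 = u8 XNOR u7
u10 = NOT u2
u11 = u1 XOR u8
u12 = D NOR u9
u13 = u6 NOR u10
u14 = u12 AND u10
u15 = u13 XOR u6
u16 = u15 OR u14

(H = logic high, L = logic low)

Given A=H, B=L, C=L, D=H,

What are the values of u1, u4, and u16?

u1 = H  u4 = H  u16 = L

u1 = A OR D = H OR H = H
u2 = A NOR B = H NOR L = L
u3 = NOT u1 = NOT H = L
u4 = NOT B = NOT L = H
u5 = C NAND u2 = L NAND L = H
u6 = u3 AND D = L AND H = L
u7 = u6 NOR u5 = L NOR H = L
u8 = NOT u5 = NOT H = L
u9 = u8 XNOR u7 = L XNOR L = H
u10 = NOT u2 = NOT L = H
u12 = D NOR u9 = H NOR H = L
u13 = u6 NOR u10 = L NOR H = L
u14 = u12 AND u10 = L AND H = L
u15 = u13 XOR u6 = L XOR L = L
u16 = u15 OR u14 = L OR L = L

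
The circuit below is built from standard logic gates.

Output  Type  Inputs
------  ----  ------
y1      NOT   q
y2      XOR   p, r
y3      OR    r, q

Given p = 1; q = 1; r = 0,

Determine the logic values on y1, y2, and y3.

y1 = NOT q = NOT 1 = 0
y2 = p XOR r = 1 XOR 0 = 1
y3 = r OR q = 0 OR 1 = 1

y1 = 0, y2 = 1, y3 = 1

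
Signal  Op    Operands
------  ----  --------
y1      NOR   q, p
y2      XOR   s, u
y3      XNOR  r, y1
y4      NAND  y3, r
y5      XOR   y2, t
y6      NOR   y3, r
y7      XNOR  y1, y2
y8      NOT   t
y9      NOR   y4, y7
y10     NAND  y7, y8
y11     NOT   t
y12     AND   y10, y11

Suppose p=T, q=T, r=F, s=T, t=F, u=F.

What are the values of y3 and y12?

y3 = T  y12 = T

y1 = q NOR p = T NOR T = F
y2 = s XOR u = T XOR F = T
y3 = r XNOR y1 = F XNOR F = T
y7 = y1 XNOR y2 = F XNOR T = F
y8 = NOT t = NOT F = T
y10 = y7 NAND y8 = F NAND T = T
y11 = NOT t = NOT F = T
y12 = y10 AND y11 = T AND T = T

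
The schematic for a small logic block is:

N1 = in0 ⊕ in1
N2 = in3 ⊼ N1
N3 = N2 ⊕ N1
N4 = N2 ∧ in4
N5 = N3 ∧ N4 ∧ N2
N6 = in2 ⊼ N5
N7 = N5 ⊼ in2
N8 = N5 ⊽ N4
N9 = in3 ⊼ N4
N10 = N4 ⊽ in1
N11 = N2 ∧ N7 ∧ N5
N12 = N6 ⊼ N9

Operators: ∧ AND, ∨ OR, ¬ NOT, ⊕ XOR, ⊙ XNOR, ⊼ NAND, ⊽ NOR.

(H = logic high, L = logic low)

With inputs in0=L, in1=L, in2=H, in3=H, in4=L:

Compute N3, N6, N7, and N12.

N3 = H, N6 = H, N7 = H, N12 = L

N1 = in0 XOR in1 = L XOR L = L
N2 = in3 NAND N1 = H NAND L = H
N3 = N2 XOR N1 = H XOR L = H
N4 = N2 AND in4 = H AND L = L
N5 = N3 AND N4 AND N2 = H AND L AND H = L
N6 = in2 NAND N5 = H NAND L = H
N7 = N5 NAND in2 = L NAND H = H
N9 = in3 NAND N4 = H NAND L = H
N12 = N6 NAND N9 = H NAND H = L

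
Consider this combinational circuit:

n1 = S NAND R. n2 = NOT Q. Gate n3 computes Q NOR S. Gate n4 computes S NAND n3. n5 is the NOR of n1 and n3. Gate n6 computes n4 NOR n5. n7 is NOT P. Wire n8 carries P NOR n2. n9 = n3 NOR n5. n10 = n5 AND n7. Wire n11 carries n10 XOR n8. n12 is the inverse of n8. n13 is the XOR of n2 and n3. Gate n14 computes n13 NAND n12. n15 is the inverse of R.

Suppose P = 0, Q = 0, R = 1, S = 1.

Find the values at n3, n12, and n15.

n3 = 0, n12 = 1, n15 = 0

n2 = NOT Q = NOT 0 = 1
n3 = Q NOR S = 0 NOR 1 = 0
n8 = P NOR n2 = 0 NOR 1 = 0
n12 = NOT n8 = NOT 0 = 1
n15 = NOT R = NOT 1 = 0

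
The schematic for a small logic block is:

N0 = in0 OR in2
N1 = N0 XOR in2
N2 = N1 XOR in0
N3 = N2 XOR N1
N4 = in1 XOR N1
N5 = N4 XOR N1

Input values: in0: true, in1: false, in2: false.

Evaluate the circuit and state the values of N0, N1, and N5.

N0 = true, N1 = true, N5 = false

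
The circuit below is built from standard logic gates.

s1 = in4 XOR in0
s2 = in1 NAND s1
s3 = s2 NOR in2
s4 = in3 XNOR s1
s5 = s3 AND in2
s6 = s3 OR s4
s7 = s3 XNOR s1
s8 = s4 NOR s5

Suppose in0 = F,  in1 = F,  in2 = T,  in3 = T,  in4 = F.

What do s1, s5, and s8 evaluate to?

s1 = in4 XOR in0 = F XOR F = F
s2 = in1 NAND s1 = F NAND F = T
s3 = s2 NOR in2 = T NOR T = F
s4 = in3 XNOR s1 = T XNOR F = F
s5 = s3 AND in2 = F AND T = F
s8 = s4 NOR s5 = F NOR F = T

s1 = F, s5 = F, s8 = T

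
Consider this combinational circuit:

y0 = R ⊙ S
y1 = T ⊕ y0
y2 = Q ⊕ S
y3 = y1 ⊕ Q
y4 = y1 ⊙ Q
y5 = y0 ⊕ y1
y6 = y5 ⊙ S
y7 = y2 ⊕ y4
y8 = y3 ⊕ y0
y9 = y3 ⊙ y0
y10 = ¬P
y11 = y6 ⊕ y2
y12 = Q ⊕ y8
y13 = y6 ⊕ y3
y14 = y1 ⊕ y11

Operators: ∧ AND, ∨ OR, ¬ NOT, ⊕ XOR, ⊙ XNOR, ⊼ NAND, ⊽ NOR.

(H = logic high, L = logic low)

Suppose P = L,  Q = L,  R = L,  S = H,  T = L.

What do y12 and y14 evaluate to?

y12 = L, y14 = H

y0 = R XNOR S = L XNOR H = L
y1 = T XOR y0 = L XOR L = L
y2 = Q XOR S = L XOR H = H
y3 = y1 XOR Q = L XOR L = L
y5 = y0 XOR y1 = L XOR L = L
y6 = y5 XNOR S = L XNOR H = L
y8 = y3 XOR y0 = L XOR L = L
y11 = y6 XOR y2 = L XOR H = H
y12 = Q XOR y8 = L XOR L = L
y14 = y1 XOR y11 = L XOR H = H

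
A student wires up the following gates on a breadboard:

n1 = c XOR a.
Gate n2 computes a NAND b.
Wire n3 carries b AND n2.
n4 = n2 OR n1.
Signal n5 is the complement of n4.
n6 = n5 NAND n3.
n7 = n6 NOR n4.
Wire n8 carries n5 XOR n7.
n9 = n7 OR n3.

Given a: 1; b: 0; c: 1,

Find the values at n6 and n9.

n6 = 1; n9 = 0

n1 = c XOR a = 1 XOR 1 = 0
n2 = a NAND b = 1 NAND 0 = 1
n3 = b AND n2 = 0 AND 1 = 0
n4 = n2 OR n1 = 1 OR 0 = 1
n5 = NOT n4 = NOT 1 = 0
n6 = n5 NAND n3 = 0 NAND 0 = 1
n7 = n6 NOR n4 = 1 NOR 1 = 0
n9 = n7 OR n3 = 0 OR 0 = 0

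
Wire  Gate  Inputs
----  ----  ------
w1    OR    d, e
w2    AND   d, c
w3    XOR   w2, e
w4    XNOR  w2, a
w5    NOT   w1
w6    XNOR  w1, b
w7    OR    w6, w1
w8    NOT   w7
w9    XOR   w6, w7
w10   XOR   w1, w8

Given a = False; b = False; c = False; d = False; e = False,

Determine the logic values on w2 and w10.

w2 = False, w10 = False

w1 = d OR e = False OR False = False
w2 = d AND c = False AND False = False
w6 = w1 XNOR b = False XNOR False = True
w7 = w6 OR w1 = True OR False = True
w8 = NOT w7 = NOT True = False
w10 = w1 XOR w8 = False XOR False = False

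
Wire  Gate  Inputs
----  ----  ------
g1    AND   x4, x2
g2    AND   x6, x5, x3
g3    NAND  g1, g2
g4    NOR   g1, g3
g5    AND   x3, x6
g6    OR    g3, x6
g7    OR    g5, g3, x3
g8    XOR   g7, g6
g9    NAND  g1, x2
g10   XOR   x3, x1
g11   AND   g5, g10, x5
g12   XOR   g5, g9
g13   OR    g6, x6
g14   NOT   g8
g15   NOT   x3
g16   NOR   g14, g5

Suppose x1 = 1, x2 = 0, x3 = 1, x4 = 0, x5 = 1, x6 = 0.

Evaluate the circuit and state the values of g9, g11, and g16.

g9 = 1; g11 = 0; g16 = 0

g1 = x4 AND x2 = 0 AND 0 = 0
g2 = x6 AND x5 AND x3 = 0 AND 1 AND 1 = 0
g3 = g1 NAND g2 = 0 NAND 0 = 1
g5 = x3 AND x6 = 1 AND 0 = 0
g6 = g3 OR x6 = 1 OR 0 = 1
g7 = g5 OR g3 OR x3 = 0 OR 1 OR 1 = 1
g8 = g7 XOR g6 = 1 XOR 1 = 0
g9 = g1 NAND x2 = 0 NAND 0 = 1
g10 = x3 XOR x1 = 1 XOR 1 = 0
g11 = g5 AND g10 AND x5 = 0 AND 0 AND 1 = 0
g14 = NOT g8 = NOT 0 = 1
g16 = g14 NOR g5 = 1 NOR 0 = 0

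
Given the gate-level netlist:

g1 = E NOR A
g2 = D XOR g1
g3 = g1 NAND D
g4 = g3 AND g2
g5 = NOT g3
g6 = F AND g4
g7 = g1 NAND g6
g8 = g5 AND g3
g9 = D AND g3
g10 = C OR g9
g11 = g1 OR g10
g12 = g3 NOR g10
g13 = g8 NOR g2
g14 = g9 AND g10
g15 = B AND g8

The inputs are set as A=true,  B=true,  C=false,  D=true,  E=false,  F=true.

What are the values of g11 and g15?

g11 = true, g15 = false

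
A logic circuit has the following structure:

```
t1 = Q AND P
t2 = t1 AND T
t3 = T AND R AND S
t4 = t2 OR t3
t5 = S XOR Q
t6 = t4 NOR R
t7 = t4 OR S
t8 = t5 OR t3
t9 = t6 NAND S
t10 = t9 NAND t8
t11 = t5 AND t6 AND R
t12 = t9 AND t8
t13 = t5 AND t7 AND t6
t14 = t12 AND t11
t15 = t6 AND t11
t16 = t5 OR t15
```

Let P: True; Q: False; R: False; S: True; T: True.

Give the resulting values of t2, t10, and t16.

t1 = Q AND P = False AND True = False
t2 = t1 AND T = False AND True = False
t3 = T AND R AND S = True AND False AND True = False
t4 = t2 OR t3 = False OR False = False
t5 = S XOR Q = True XOR False = True
t6 = t4 NOR R = False NOR False = True
t8 = t5 OR t3 = True OR False = True
t9 = t6 NAND S = True NAND True = False
t10 = t9 NAND t8 = False NAND True = True
t11 = t5 AND t6 AND R = True AND True AND False = False
t15 = t6 AND t11 = True AND False = False
t16 = t5 OR t15 = True OR False = True

t2 = False, t10 = True, t16 = True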